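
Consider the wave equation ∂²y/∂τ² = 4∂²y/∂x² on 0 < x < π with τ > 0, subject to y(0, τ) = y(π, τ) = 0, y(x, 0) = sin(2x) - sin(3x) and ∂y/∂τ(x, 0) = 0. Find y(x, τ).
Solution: Using separation of variables y = X(x)T(τ):
Eigenfunctions: sin(nx), n = 1, 2, 3, ...
General solution: y(x, τ) = Σ [A_n cos(2n τ) + B_n sin(2n τ)] sin(nx)
From y(x,0) = sin(2x) - sin(3x): A_2=1, A_3=-1. From y_τ(x,0) = 0: all B_n = 0.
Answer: y(x, τ) = sin(2x)cos(4τ) - sin(3x)cos(6τ)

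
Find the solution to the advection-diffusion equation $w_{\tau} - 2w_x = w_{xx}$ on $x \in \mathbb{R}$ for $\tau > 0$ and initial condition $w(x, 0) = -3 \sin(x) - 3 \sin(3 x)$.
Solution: Change to a moving frame: let $\eta = x + 2\tau$, $\sigma = \tau$ and write $w(x,\tau) = u(\eta,\sigma)$.
By the chain rule $w_{\tau} = u_{\sigma} + 2u_{\eta}$, $w_x = u_{\eta}$, $w_{xx} = u_{\eta\eta}$.
Then $w_{\tau} - 2w_x = u_{\sigma}$: the advection term cancels and the PDE becomes the heat equation $u_{\sigma} = u_{\eta\eta}$ on $\eta \in \mathbb{R}$.
Initial data: $u(\eta,0) = w(\eta,0) = -3 \sin(\eta) - 3 \sin(3 \eta)$.
On $\eta \in \mathbb{R}$ each mode satisfies $(\sin(n\eta))'' = -n^2 \sin(n\eta)$, so $e^{-n^2\sigma} \sin(n\eta)$ solves the heat equation; by superposition $u(\eta,\sigma) = \sum c_n e^{-n^2\sigma} \sin(n\eta)$.
Reading off the coefficients: $c_1=-3, c_3=-3$, so $u(\eta,\sigma) = -3 e^{-\sigma} \sin(\eta) - 3 e^{-9 \sigma} \sin(3 \eta)$.
Substituting back $\eta = x + 2\tau$, $\sigma = \tau$: $w(x,\tau) = u(x + 2\tau, \tau)$.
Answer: $w(x, \tau) = -3 e^{-\tau} \sin(2 \tau + x) - 3 e^{-9 \tau} \sin(6 \tau + 3 x)$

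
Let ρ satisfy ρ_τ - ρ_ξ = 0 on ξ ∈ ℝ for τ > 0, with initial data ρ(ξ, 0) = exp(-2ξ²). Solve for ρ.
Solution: By characteristics (dξ/dτ = -1), ρ(ξ,τ) = f(ξ + τ) with f = ρ(·, 0).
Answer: ρ(ξ, τ) = exp(-2(ξ + τ)²)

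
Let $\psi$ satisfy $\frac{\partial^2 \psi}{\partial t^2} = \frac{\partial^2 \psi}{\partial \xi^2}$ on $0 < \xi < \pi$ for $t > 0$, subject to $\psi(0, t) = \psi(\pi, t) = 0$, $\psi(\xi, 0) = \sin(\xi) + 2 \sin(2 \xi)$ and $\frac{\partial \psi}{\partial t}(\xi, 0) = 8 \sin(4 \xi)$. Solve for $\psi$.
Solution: Using separation of variables $\psi = X(\xi)T(t)$:
Eigenfunctions: $\sin(n\xi)$, $n = 1, 2, 3, \ldots$
General solution: $\psi(\xi, t) = \sum [A_n \cos(n t) + B_n \sin(n t)] \sin(n\xi)$
From $\psi(\xi,0) = \sin(\xi) + 2 \sin(2 \xi)$: $A_1=1, A_2=2$. From $\psi_t(\xi,0) = 8 \sin(4 \xi)$, using $\psi_t(\xi,0) = \sum \omega_n B_n \sin(n\xi)$ with $\omega_n = n$: $B_4 = 8/4 = 2$.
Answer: $\psi(\xi, t) = \sin(\xi) \cos(t) + 2 \sin(2 \xi) \cos(2 t) + 2 \sin(4 \xi) \sin(4 t)$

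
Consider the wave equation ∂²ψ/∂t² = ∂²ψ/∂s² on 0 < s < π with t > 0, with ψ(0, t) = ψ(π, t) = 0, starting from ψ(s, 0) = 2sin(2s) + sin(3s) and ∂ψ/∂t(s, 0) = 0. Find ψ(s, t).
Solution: Using separation of variables ψ = X(s)T(t):
Eigenfunctions: sin(ns), n = 1, 2, 3, ...
General solution: ψ(s, t) = Σ [A_n cos(n t) + B_n sin(n t)] sin(ns)
From ψ(s,0) = 2sin(2s) + sin(3s): A_2=2, A_3=1. From ψ_t(s,0) = 0: all B_n = 0.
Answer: ψ(s, t) = 2sin(2s)cos(2t) + sin(3s)cos(3t)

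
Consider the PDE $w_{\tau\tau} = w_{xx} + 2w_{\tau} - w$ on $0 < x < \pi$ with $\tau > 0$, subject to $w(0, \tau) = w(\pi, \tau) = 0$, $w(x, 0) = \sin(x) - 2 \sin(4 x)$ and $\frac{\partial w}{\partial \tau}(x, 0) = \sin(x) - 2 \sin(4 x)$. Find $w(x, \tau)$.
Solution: Substitute $w = e^{\tau}u$, i.e. $u = e^{-\tau}w$.
By the product rule, $w_{\tau} = e^{\tau}(u_{\tau} + u)$, $w_{\tau\tau} = e^{\tau}(u_{\tau\tau} + 2u_{\tau} + u)$, $w_{xx} = e^{\tau}u_{xx}$.
Substituting into the PDE and dividing by $e^{\tau}$: $u_{\tau\tau} + 2u_{\tau} + u = u_{xx} + 2(u_{\tau} + u) - u$.
The lower-order terms cancel, leaving the standard wave equation $u_{\tau\tau} = u_{xx}$.
Initial data for $u$: $u(x,0) = w(x,0) = \sin(x) - 2 \sin(4 x)$; $u_{\tau}(x,0) = w_{\tau}(x,0) - w(x,0) = 0$. The boundary conditions carry over: $u(0,\tau) = u(\pi,\tau) = 0$.
Solve for $u$:
  Using separation of variables $u = X(x)T(\tau)$:
  Eigenfunctions: $\sin(nx)$, $n = 1, 2, 3, \ldots$
  General solution: $u(x, \tau) = \sum [A_n \cos(n \tau) + B_n \sin(n \tau)] \sin(nx)$
  From $u(x,0) = \sin(x) - 2 \sin(4 x)$: $A_1=1, A_4=-2$. From $u_{\tau}(x,0) = 0$: all $B_n = 0$.
Hence $u(x,\tau) = \sin(x) \cos(\tau) - 2 \sin(4 x) \cos(4 \tau)$.
Transform back: $w(x,\tau) = e^{\tau}u(x,\tau)$.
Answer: $w(x, \tau) = e^{\tau} \sin(x) \cos(\tau) - 2 e^{\tau} \sin(4 x) \cos(4 \tau)$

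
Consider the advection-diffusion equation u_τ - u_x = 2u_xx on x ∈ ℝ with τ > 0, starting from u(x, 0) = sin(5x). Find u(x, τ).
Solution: Moving frame: η = x + τ, σ = τ, u = w(η,σ), so u_τ = w_σ + w_η and u_xx = w_ηη.
Hence u_τ - u_x = w_σ and the PDE becomes the heat equation w_σ = 2w_ηη on η ∈ ℝ.
Initial data: w(η,0) = u(η,0) = sin(5η). Each mode sin(nη) decays as exp(-2n²σ) on ℝ, so w(η,σ) = Σ c_n exp(-2n²σ) sin(nη) with c_5=1: w(η,σ) = exp(-50σ)sin(5η).
Substituting back: u(x,τ) = w(x + τ, τ).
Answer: u(x, τ) = exp(-50τ)sin(5x + 5τ)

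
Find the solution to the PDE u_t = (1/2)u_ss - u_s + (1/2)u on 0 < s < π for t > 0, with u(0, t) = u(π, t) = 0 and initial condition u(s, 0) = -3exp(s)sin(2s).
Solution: Substitute u = exp(s)w.
Then u_s = exp(s)(w_s + w), u_ss = exp(s)(w_ss + 2w_s + w), u_t = exp(s)w_t; substituting and dividing by exp(s), the lower-order terms cancel: w_t = (1/2)w_ss (standard heat equation).
Data for w: w(s,0) = exp(-s)u(s,0) = -3sin(2s). The boundary conditions carry over: w(0,t) = w(π,t) = 0.
Separating variables: w = Σ c_n exp(-n²t/2) sin(ns). From w(s,0) = -3sin(2s): c_2=-3.
So w(s,t) = -3exp(-2t)sin(2s), and u(s,t) = exp(s)w(s,t).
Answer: u(s, t) = -3exp(s)exp(-2t)sin(2s)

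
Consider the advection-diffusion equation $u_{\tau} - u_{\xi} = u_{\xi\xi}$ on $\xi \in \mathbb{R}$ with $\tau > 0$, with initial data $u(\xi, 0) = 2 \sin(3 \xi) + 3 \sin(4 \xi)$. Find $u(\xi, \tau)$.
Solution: Change to a moving frame: let $\eta = \xi + \tau$, $\sigma = \tau$ and write $u(\xi,\tau) = w(\eta,\sigma)$.
By the chain rule $u_{\tau} = w_{\sigma} + w_{\eta}$, $u_{\xi} = w_{\eta}$, $u_{\xi\xi} = w_{\eta\eta}$.
Then $u_{\tau} - u_{\xi} = w_{\sigma}$: the advection term cancels and the PDE becomes the heat equation $w_{\sigma} = w_{\eta\eta}$ on $\eta \in \mathbb{R}$.
Initial data: $w(\eta,0) = u(\eta,0) = 2 \sin(3 \eta) + 3 \sin(4 \eta)$.
On $\eta \in \mathbb{R}$ each mode satisfies $(\sin(n\eta))'' = -n^2 \sin(n\eta)$, so $e^{-n^2\sigma} \sin(n\eta)$ solves the heat equation; by superposition $w(\eta,\sigma) = \sum c_n e^{-n^2\sigma} \sin(n\eta)$.
Reading off the coefficients: $c_3=2, c_4=3$, so $w(\eta,\sigma) = 2 e^{-9 \sigma} \sin(3 \eta) + 3 e^{-16 \sigma} \sin(4 \eta)$.
Substituting back $\eta = \xi + \tau$, $\sigma = \tau$: $u(\xi,\tau) = w(\xi + \tau, \tau)$.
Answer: $u(\xi, \tau) = 2 e^{-9 \tau} \sin(3 \tau + 3 \xi) + 3 e^{-16 \tau} \sin(4 \tau + 4 \xi)$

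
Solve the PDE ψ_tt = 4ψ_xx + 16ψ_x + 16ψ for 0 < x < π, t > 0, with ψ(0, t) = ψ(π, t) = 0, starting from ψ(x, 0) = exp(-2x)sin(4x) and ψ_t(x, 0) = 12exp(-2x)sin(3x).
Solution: Substitute ψ = exp(-2x)u, i.e. u = exp(2x)ψ.
By the product rule, ψ_x = exp(-2x)(u_x - 2u), ψ_xx = exp(-2x)(u_xx - 4u_x + 4u), ψ_tt = exp(-2x)u_tt.
Substituting into the PDE and dividing by exp(-2x): u_tt = 4(u_xx - 4u_x + 4u) + 16(u_x - 2u) + 16u.
The lower-order terms cancel, leaving the standard wave equation u_tt = 4u_xx.
Initial data for u: u(x,0) = exp(2x)ψ(x,0) = sin(4x); u_t(x,0) = exp(2x)ψ_t(x,0) = 12sin(3x). The boundary conditions carry over: u(0,t) = u(π,t) = 0.
Solve for u:
  Using separation of variables u = X(x)T(t):
  Eigenfunctions: sin(nx), n = 1, 2, 3, ...
  General solution: u(x, t) = Σ [A_n cos(2n t) + B_n sin(2n t)] sin(nx)
  From u(x,0) = sin(4x): A_4=1. From u_t(x,0) = 12sin(3x), using u_t(x,0) = Σ ω_n B_n sin(nx) with ω_n = 2n: B_3 = 12/6 = 2.
Hence u(x,t) = 2sin(6t)sin(3x) + sin(4x)cos(8t).
Transform back: ψ(x,t) = exp(-2x)u(x,t).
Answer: ψ(x, t) = 2exp(-2x)sin(6t)sin(3x) + exp(-2x)sin(4x)cos(8t)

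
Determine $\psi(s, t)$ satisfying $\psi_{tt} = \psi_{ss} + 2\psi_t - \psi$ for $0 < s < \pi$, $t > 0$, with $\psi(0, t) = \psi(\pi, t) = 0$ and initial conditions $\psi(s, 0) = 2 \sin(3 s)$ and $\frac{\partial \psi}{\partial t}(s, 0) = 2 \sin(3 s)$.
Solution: Substitute $\psi = e^{t}u$, i.e. $u = e^{-t}\psi$.
By the product rule, $\psi_t = e^{t}(u_t + u)$, $\psi_{tt} = e^{t}(u_{tt} + 2u_t + u)$, $\psi_{ss} = e^{t}u_{ss}$.
Substituting into the PDE and dividing by $e^{t}$: $u_{tt} + 2u_t + u = u_{ss} + 2(u_t + u) - u$.
The lower-order terms cancel, leaving the standard wave equation $u_{tt} = u_{ss}$.
Initial data for $u$: $u(s,0) = \psi(s,0) = 2 \sin(3 s)$; $u_t(s,0) = \psi_t(s,0) - \psi(s,0) = 0$. The boundary conditions carry over: $u(0,t) = u(\pi,t) = 0$.
Solve for $u$:
  Using separation of variables $u = X(s)T(t)$:
  Eigenfunctions: $\sin(ns)$, $n = 1, 2, 3, \ldots$
  General solution: $u(s, t) = \sum [A_n \cos(n t) + B_n \sin(n t)] \sin(ns)$
  From $u(s,0) = 2 \sin(3 s)$: $A_3=2$. From $u_t(s,0) = 0$: all $B_n = 0$.
Hence $u(s,t) = 2 \sin(3 s) \cos(3 t)$.
Transform back: $\psi(s,t) = e^{t}u(s,t)$.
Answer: $\psi(s, t) = 2 e^{t} \sin(3 s) \cos(3 t)$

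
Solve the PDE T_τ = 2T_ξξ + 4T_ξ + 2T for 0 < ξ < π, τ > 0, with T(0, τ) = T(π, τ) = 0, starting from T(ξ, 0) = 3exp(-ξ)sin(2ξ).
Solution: Substitute T = exp(-ξ)u, i.e. u = exp(ξ)T.
By the product rule, T_ξ = exp(-ξ)(u_ξ - u), T_ξξ = exp(-ξ)(u_ξξ - 2u_ξ + u), T_τ = exp(-ξ)u_τ.
Substituting into the PDE and dividing by exp(-ξ): u_τ = 2(u_ξξ - 2u_ξ + u) + 4(u_ξ - u) + 2u.
The lower-order terms cancel, leaving the standard heat equation u_τ = 2u_ξξ.
Initial data for u: u(ξ,0) = exp(ξ)T(ξ,0) = 3sin(2ξ). The boundary conditions carry over: u(0,τ) = u(π,τ) = 0.
Solve for u:
  Using separation of variables u = X(ξ)G(τ):
  Eigenfunctions: sin(nξ), n = 1, 2, 3, ...
  General solution: u(ξ, τ) = Σ c_n sin(nξ) exp(-2n² τ)
  Matching u(ξ,0) = 3sin(2ξ) term by term: c_2=3.
Hence u(ξ,τ) = 3exp(-8τ)sin(2ξ).
Transform back: T(ξ,τ) = exp(-ξ)u(ξ,τ).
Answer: T(ξ, τ) = 3exp(-ξ)exp(-8τ)sin(2ξ)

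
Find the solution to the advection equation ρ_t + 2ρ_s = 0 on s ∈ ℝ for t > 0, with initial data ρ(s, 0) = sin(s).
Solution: By method of characteristics (waves move right with speed 2):
Along characteristics s - 2t = const, ρ is constant, so ρ(s,t) = f(s - 2t) with f = ρ(·, 0).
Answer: ρ(s, t) = sin(s - 2t)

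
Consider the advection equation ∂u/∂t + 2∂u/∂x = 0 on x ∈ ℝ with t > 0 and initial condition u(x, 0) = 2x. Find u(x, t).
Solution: By method of characteristics (waves move right with speed 2):
Along characteristics x - 2t = const, u is constant, so u(x,t) = f(x - 2t) with f = u(·, 0).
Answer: u(x, t) = -4t + 2x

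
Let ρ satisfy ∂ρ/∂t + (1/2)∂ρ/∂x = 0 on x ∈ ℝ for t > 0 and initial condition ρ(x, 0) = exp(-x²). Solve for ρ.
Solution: By characteristics (dx/dt = 1/2), ρ(x,t) = f(x - (1/2)t) with f = ρ(·, 0).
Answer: ρ(x, t) = exp(-(-t/2 + x)²)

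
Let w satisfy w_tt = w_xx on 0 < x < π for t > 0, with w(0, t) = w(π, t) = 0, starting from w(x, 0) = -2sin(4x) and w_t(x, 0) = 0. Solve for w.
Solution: Separating variables: w = Σ [A_n cos(ω_n t) + B_n sin(ω_n t)] sin(nx), ω_n = n. From ICs: A_4=-2.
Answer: w(x, t) = -2sin(4x)cos(4t)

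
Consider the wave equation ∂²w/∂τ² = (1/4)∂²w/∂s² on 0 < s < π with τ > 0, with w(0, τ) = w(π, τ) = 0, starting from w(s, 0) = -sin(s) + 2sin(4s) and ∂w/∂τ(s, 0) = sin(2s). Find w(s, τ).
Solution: Separating variables: w = Σ [A_n cos(ω_n τ) + B_n sin(ω_n τ)] sin(ns), ω_n = n/2. From ICs (B_n = velocity coefficient / ω_n): A_1=-1, A_4=2, B_2=1.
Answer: w(s, τ) = -sin(s)cos(τ/2) + sin(2s)sin(τ) + 2sin(4s)cos(2τ)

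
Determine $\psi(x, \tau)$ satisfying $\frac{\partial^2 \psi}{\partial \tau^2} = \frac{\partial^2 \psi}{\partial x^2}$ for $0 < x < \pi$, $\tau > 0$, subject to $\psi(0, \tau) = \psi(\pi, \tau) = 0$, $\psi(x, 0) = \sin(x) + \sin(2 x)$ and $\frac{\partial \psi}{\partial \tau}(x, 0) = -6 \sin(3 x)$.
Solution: Using separation of variables $\psi = X(x)T(\tau)$:
Eigenfunctions: $\sin(nx)$, $n = 1, 2, 3, \ldots$
General solution: $\psi(x, \tau) = \sum [A_n \cos(n \tau) + B_n \sin(n \tau)] \sin(nx)$
From $\psi(x,0) = \sin(x) + \sin(2 x)$: $A_1=1, A_2=1$. From $\psi_{\tau}(x,0) = -6 \sin(3 x)$, using $\psi_{\tau}(x,0) = \sum \omega_n B_n \sin(nx)$ with $\omega_n = n$: $B_3 = (-6)/3 = -2$.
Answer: $\psi(x, \tau) = -2 \sin(3 \tau) \sin(3 x) + \sin(x) \cos(\tau) + \sin(2 x) \cos(2 \tau)$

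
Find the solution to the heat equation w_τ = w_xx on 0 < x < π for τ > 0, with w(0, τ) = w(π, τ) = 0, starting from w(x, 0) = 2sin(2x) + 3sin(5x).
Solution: Using separation of variables w = X(x)T(τ):
Eigenfunctions: sin(nx), n = 1, 2, 3, ...
General solution: w(x, τ) = Σ c_n sin(nx) exp(-n² τ)
Matching w(x,0) = 2sin(2x) + 3sin(5x) term by term: c_2=2, c_5=3.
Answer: w(x, τ) = 2exp(-4τ)sin(2x) + 3exp(-25τ)sin(5x)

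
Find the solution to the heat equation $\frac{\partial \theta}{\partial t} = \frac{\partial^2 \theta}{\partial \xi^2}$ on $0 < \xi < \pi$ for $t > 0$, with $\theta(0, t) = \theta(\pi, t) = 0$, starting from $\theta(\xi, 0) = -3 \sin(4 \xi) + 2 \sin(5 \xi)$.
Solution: Separating variables: $\theta = \sum c_n e^{-n^2t} \sin(n\xi)$. From $\theta(\xi,0) = -3 \sin(4 \xi) + 2 \sin(5 \xi)$: $c_4=-3, c_5=2$.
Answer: $\theta(\xi, t) = -3 e^{-16 t} \sin(4 \xi) + 2 e^{-25 t} \sin(5 \xi)$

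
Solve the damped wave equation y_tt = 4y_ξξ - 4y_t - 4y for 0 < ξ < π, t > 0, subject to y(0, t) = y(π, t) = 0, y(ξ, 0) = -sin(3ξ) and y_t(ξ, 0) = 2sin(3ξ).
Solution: Substitute y = exp(-2t)u, i.e. u = exp(2t)y.
By the product rule, y_t = exp(-2t)(u_t - 2u), y_tt = exp(-2t)(u_tt - 4u_t + 4u), y_ξξ = exp(-2t)u_ξξ.
Substituting into the PDE and dividing by exp(-2t): u_tt - 4u_t + 4u = 4u_ξξ - 4(u_t - 2u) - 4u.
The lower-order terms cancel, leaving the standard wave equation u_tt = 4u_ξξ.
Initial data for u: u(ξ,0) = y(ξ,0) = -sin(3ξ); u_t(ξ,0) = y_t(ξ,0) + 2y(ξ,0) = 0. The boundary conditions carry over: u(0,t) = u(π,t) = 0.
Solve for u:
  Using separation of variables u = X(ξ)T(t):
  Eigenfunctions: sin(nξ), n = 1, 2, 3, ...
  General solution: u(ξ, t) = Σ [A_n cos(2n t) + B_n sin(2n t)] sin(nξ)
  From u(ξ,0) = -sin(3ξ): A_3=-1. From u_t(ξ,0) = 0: all B_n = 0.
Hence u(ξ,t) = -sin(3ξ)cos(6t).
Transform back: y(ξ,t) = exp(-2t)u(ξ,t).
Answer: y(ξ, t) = -exp(-2t)sin(3ξ)cos(6t)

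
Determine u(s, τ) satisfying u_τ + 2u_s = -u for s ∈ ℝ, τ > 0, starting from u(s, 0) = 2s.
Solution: Substitute u = exp(-τ)w, i.e. w = exp(τ)u.
By the product rule, u_τ = exp(-τ)(w_τ - w), u_s = exp(-τ)w_s.
Substituting into the PDE and dividing by exp(-τ): w_τ - w + 2w_s = -w.
The lower-order terms cancel, leaving the standard advection equation w_τ + 2w_s = 0.
Initial data for w: w(s,0) = u(s,0) = 2s.
Solve for w:
  By method of characteristics (waves move right with speed 2):
  Along characteristics s - 2τ = const, w is constant, so w(s,τ) = f(s - 2τ) with f = w(·, 0).
Hence w(s,τ) = 2s - 4τ.
Transform back: u(s,τ) = exp(-τ)w(s,τ).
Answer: u(s, τ) = 2sexp(-τ) - 4τexp(-τ)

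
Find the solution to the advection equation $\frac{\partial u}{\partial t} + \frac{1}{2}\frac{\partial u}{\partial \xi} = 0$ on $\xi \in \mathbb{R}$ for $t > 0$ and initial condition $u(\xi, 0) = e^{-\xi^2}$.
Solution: By characteristics ($d\xi/dt = 1/2$), $u(\xi,t) = f(\xi - \frac{1}{2}t)$ with $f = u( \cdot , 0)$.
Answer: $u(\xi, t) = e^{-(\xi - t/2)^2}$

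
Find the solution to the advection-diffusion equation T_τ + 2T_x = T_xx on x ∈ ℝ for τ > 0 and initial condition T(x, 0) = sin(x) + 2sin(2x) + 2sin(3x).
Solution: Change to a moving frame: let η = x - 2τ, σ = τ and write T(x,τ) = u(η,σ).
By the chain rule T_τ = u_σ - 2u_η, T_x = u_η, T_xx = u_ηη.
Then T_τ + 2T_x = u_σ: the advection term cancels and the PDE becomes the heat equation u_σ = u_ηη on η ∈ ℝ.
Initial data: u(η,0) = T(η,0) = sin(η) + 2sin(2η) + 2sin(3η).
On η ∈ ℝ each mode satisfies (sin(nη))″ = -n² sin(nη), so exp(-n²σ) sin(nη) solves the heat equation; by superposition u(η,σ) = Σ c_n exp(-n²σ) sin(nη).
Reading off the coefficients: c_1=1, c_2=2, c_3=2, so u(η,σ) = exp(-σ)sin(η) + 2exp(-4σ)sin(2η) + 2exp(-9σ)sin(3η).
Substituting back η = x - 2τ, σ = τ: T(x,τ) = u(x - 2τ, τ).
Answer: T(x, τ) = exp(-τ)sin(x - 2τ) + 2exp(-4τ)sin(2x - 4τ) + 2exp(-9τ)sin(3x - 6τ)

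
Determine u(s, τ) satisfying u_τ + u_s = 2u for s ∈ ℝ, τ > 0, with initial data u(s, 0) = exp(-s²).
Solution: Substitute u = exp(2τ)w, i.e. w = exp(-2τ)u.
By the product rule, u_τ = exp(2τ)(w_τ + 2w), u_s = exp(2τ)w_s.
Substituting into the PDE and dividing by exp(2τ): w_τ + 2w + w_s = 2w.
The lower-order terms cancel, leaving the standard advection equation w_τ + w_s = 0.
Initial data for w: w(s,0) = u(s,0) = exp(-s²).
Solve for w:
  By method of characteristics (waves move right with speed 1):
  Along characteristics s - τ = const, w is constant, so w(s,τ) = f(s - τ) with f = w(·, 0).
Hence w(s,τ) = exp(-(s - τ)²).
Transform back: u(s,τ) = exp(2τ)w(s,τ).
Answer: u(s, τ) = exp(2τ)exp(-(s - τ)²)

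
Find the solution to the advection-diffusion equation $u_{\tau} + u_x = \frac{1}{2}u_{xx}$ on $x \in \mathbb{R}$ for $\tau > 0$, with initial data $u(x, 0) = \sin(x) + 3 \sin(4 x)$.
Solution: Moving frame: $\eta = x - \tau$, $\sigma = \tau$, $u = w(\eta,\sigma)$, so $u_{\tau} = w_{\sigma} - w_{\eta}$ and $u_{xx} = w_{\eta\eta}$.
Hence $u_{\tau} + u_x = w_{\sigma}$ and the PDE becomes the heat equation $w_{\sigma} = \frac{1}{2}w_{\eta\eta}$ on $\eta \in \mathbb{R}$.
Initial data: $w(\eta,0) = u(\eta,0) = \sin(\eta) + 3 \sin(4 \eta)$. Each mode $\sin(n\eta)$ decays as $e^{-n^2\sigma/2}$ on $\mathbb{R}$, so $w(\eta,\sigma) = \sum c_n e^{-n^2\sigma/2} \sin(n\eta)$ with $c_1=1, c_4=3$: $w(\eta,\sigma) = 3 e^{-8 \sigma} \sin(4 \eta) + e^{-\sigma/2} \sin(\eta)$.
Substituting back: $u(x,\tau) = w(x - \tau, \tau)$.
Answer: $u(x, \tau) = -3 e^{-8 \tau} \sin(4 \tau - 4 x) -  e^{-\tau/2} \sin(\tau - x)$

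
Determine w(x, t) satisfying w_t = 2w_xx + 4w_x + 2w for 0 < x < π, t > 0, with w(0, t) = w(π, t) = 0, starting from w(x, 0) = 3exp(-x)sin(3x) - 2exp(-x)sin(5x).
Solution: Substitute w = exp(-x)u, i.e. u = exp(x)w.
By the product rule, w_x = exp(-x)(u_x - u), w_xx = exp(-x)(u_xx - 2u_x + u), w_t = exp(-x)u_t.
Substituting into the PDE and dividing by exp(-x): u_t = 2(u_xx - 2u_x + u) + 4(u_x - u) + 2u.
The lower-order terms cancel, leaving the standard heat equation u_t = 2u_xx.
Initial data for u: u(x,0) = exp(x)w(x,0) = 3sin(3x) - 2sin(5x). The boundary conditions carry over: u(0,t) = u(π,t) = 0.
Solve for u:
  Using separation of variables u = X(x)T(t):
  Eigenfunctions: sin(nx), n = 1, 2, 3, ...
  General solution: u(x, t) = Σ c_n sin(nx) exp(-2n² t)
  Matching u(x,0) = 3sin(3x) - 2sin(5x) term by term: c_3=3, c_5=-2.
Hence u(x,t) = 3exp(-18t)sin(3x) - 2exp(-50t)sin(5x).
Transform back: w(x,t) = exp(-x)u(x,t).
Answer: w(x, t) = 3exp(-18t)exp(-x)sin(3x) - 2exp(-50t)exp(-x)sin(5x)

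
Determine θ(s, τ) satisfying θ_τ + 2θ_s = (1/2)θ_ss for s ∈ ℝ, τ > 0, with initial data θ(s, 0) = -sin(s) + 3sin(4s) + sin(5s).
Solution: Moving frame: η = s - 2τ, σ = τ, θ = u(η,σ), so θ_τ = u_σ - 2u_η and θ_ss = u_ηη.
Hence θ_τ + 2θ_s = u_σ and the PDE becomes the heat equation u_σ = (1/2)u_ηη on η ∈ ℝ.
Initial data: u(η,0) = θ(η,0) = -sin(η) + 3sin(4η) + sin(5η). Each mode sin(nη) decays as exp(-n²σ/2) on ℝ, so u(η,σ) = Σ c_n exp(-n²σ/2) sin(nη) with c_1=-1, c_4=3, c_5=1: u(η,σ) = 3exp(-8σ)sin(4η) - exp(-σ/2)sin(η) + exp(-25σ/2)sin(5η).
Substituting back: θ(s,τ) = u(s - 2τ, τ).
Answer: θ(s, τ) = 3exp(-8τ)sin(4s - 8τ) - exp(-τ/2)sin(s - 2τ) + exp(-25τ/2)sin(5s - 10τ)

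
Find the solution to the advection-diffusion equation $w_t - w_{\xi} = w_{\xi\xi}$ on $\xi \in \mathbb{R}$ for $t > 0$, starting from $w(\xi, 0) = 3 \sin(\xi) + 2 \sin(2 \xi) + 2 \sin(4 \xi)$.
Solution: Change to a moving frame: let $\eta = \xi + t$, $\sigma = t$ and write $w(\xi,t) = u(\eta,\sigma)$.
By the chain rule $w_t = u_{\sigma} + u_{\eta}$, $w_{\xi} = u_{\eta}$, $w_{\xi\xi} = u_{\eta\eta}$.
Then $w_t - w_{\xi} = u_{\sigma}$: the advection term cancels and the PDE becomes the heat equation $u_{\sigma} = u_{\eta\eta}$ on $\eta \in \mathbb{R}$.
Initial data: $u(\eta,0) = w(\eta,0) = 3 \sin(\eta) + 2 \sin(2 \eta) + 2 \sin(4 \eta)$.
On $\eta \in \mathbb{R}$ each mode satisfies $(\sin(n\eta))'' = -n^2 \sin(n\eta)$, so $e^{-n^2\sigma} \sin(n\eta)$ solves the heat equation; by superposition $u(\eta,\sigma) = \sum c_n e^{-n^2\sigma} \sin(n\eta)$.
Reading off the coefficients: $c_1=3, c_2=2, c_4=2$, so $u(\eta,\sigma) = 3 e^{-\sigma} \sin(\eta) + 2 e^{-4 \sigma} \sin(2 \eta) + 2 e^{-16 \sigma} \sin(4 \eta)$.
Substituting back $\eta = \xi + t$, $\sigma = t$: $w(\xi,t) = u(\xi + t, t)$.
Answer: $w(\xi, t) = 3 e^{-t} \sin(\xi + t) + 2 e^{-4 t} \sin(2 \xi + 2 t) + 2 e^{-16 t} \sin(4 \xi + 4 t)$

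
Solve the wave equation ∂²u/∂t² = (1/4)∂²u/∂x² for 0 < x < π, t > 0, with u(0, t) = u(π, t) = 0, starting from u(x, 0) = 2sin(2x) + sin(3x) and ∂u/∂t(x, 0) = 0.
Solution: Using separation of variables u = X(x)T(t):
Eigenfunctions: sin(nx), n = 1, 2, 3, ...
General solution: u(x, t) = Σ [A_n cos(n t/2) + B_n sin(n t/2)] sin(nx)
From u(x,0) = 2sin(2x) + sin(3x): A_2=2, A_3=1. From u_t(x,0) = 0: all B_n = 0.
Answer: u(x, t) = 2sin(2x)cos(t) + sin(3x)cos(3t/2)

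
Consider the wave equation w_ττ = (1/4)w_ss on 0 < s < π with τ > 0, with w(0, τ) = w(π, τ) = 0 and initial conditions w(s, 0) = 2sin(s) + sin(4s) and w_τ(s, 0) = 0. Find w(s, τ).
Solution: Separating variables: w = Σ [A_n cos(ω_n τ) + B_n sin(ω_n τ)] sin(ns), ω_n = n/2. From ICs: A_1=2, A_4=1.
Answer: w(s, τ) = 2sin(s)cos(τ/2) + sin(4s)cos(2τ)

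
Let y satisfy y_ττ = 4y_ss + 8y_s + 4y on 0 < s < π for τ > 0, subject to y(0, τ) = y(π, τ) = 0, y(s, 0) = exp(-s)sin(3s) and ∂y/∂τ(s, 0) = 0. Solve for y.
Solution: Substitute y = exp(-s)u.
Then y_s = exp(-s)(u_s - u), y_ss = exp(-s)(u_ss - 2u_s + u), y_ττ = exp(-s)u_ττ; substituting and dividing by exp(-s), the lower-order terms cancel: u_ττ = 4u_ss (standard wave equation).
Data for u: u(s,0) = exp(s)y(s,0) = sin(3s); u_τ(s,0) = exp(s)y_τ(s,0) = 0. The boundary conditions carry over: u(0,τ) = u(π,τ) = 0.
Separating variables: u = Σ [A_n cos(ω_n τ) + B_n sin(ω_n τ)] sin(ns), ω_n = 2n. From ICs: A_3=1.
So u(s,τ) = sin(3s)cos(6τ), and y(s,τ) = exp(-s)u(s,τ).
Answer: y(s, τ) = exp(-s)sin(3s)cos(6τ)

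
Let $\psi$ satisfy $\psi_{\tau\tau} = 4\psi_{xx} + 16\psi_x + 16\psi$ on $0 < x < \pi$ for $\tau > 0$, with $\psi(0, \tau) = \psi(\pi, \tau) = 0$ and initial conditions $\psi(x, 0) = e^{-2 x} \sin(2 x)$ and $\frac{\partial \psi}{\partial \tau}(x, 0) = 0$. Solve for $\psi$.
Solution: Substitute $\psi = e^{-2x}u$.
Then $\psi_x = e^{-2x}(u_x - 2u)$, $\psi_{xx} = e^{-2x}(u_{xx} - 4u_x + 4u)$, $\psi_{\tau\tau} = e^{-2x}u_{\tau\tau}$; substituting and dividing by $e^{-2x}$, the lower-order terms cancel: $u_{\tau\tau} = 4u_{xx}$ (standard wave equation).
Data for $u$: $u(x,0) = e^{2x}\psi(x,0) = \sin(2 x)$; $u_{\tau}(x,0) = e^{2x}\psi_{\tau}(x,0) = 0$. The boundary conditions carry over: $u(0,\tau) = u(\pi,\tau) = 0$.
Separating variables: $u = \sum [A_n \cos(\omega_n \tau) + B_n \sin(\omega_n \tau)] \sin(nx)$, $\omega_n = 2n$. From ICs: $A_2=1$.
So $u(x,\tau) = \sin(2 x) \cos(4 \tau)$, and $\psi(x,\tau) = e^{-2x}u(x,\tau)$.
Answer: $\psi(x, \tau) = e^{-2 x} \sin(2 x) \cos(4 \tau)$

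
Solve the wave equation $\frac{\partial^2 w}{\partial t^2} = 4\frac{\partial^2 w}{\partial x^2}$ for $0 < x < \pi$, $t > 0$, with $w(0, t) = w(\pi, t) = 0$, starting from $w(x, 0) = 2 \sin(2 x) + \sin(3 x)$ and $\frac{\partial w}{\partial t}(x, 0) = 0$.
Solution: Using separation of variables $w = X(x)T(t)$:
Eigenfunctions: $\sin(nx)$, $n = 1, 2, 3, \ldots$
General solution: $w(x, t) = \sum [A_n \cos(2n t) + B_n \sin(2n t)] \sin(nx)$
From $w(x,0) = 2 \sin(2 x) + \sin(3 x)$: $A_2=2, A_3=1$. From $w_t(x,0) = 0$: all $B_n = 0$.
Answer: $w(x, t) = 2 \sin(2 x) \cos(4 t) + \sin(3 x) \cos(6 t)$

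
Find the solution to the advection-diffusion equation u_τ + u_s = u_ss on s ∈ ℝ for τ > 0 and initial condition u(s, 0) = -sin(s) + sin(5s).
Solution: Change to a moving frame: let η = s - τ, σ = τ and write u(s,τ) = w(η,σ).
By the chain rule u_τ = w_σ - w_η, u_s = w_η, u_ss = w_ηη.
Then u_τ + u_s = w_σ: the advection term cancels and the PDE becomes the heat equation w_σ = w_ηη on η ∈ ℝ.
Initial data: w(η,0) = u(η,0) = -sin(η) + sin(5η).
On η ∈ ℝ each mode satisfies (sin(nη))″ = -n² sin(nη), so exp(-n²σ) sin(nη) solves the heat equation; by superposition w(η,σ) = Σ c_n exp(-n²σ) sin(nη).
Reading off the coefficients: c_1=-1, c_5=1, so w(η,σ) = -exp(-σ)sin(η) + exp(-25σ)sin(5η).
Substituting back η = s - τ, σ = τ: u(s,τ) = w(s - τ, τ).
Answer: u(s, τ) = -exp(-τ)sin(s - τ) + exp(-25τ)sin(5s - 5τ)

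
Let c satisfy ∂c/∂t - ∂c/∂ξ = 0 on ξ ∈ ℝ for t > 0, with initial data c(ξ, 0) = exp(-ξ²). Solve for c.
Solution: By characteristics (dξ/dt = -1), c(ξ,t) = f(ξ + t) with f = c(·, 0).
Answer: c(ξ, t) = exp(-(t + ξ)²)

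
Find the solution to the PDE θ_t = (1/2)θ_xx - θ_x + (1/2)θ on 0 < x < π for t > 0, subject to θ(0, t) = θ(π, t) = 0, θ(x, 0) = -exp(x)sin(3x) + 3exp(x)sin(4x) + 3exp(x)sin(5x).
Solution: Substitute θ = exp(x)u.
Then θ_x = exp(x)(u_x + u), θ_xx = exp(x)(u_xx + 2u_x + u), θ_t = exp(x)u_t; substituting and dividing by exp(x), the lower-order terms cancel: u_t = (1/2)u_xx (standard heat equation).
Data for u: u(x,0) = exp(-x)θ(x,0) = -sin(3x) + 3sin(4x) + 3sin(5x). The boundary conditions carry over: u(0,t) = u(π,t) = 0.
Separating variables: u = Σ c_n exp(-n²t/2) sin(nx). From u(x,0) = -sin(3x) + 3sin(4x) + 3sin(5x): c_3=-1, c_4=3, c_5=3.
So u(x,t) = 3exp(-8t)sin(4x) - exp(-9t/2)sin(3x) + 3exp(-25t/2)sin(5x), and θ(x,t) = exp(x)u(x,t).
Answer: θ(x, t) = 3exp(-8t)exp(x)sin(4x) - exp(-9t/2)exp(x)sin(3x) + 3exp(-25t/2)exp(x)sin(5x)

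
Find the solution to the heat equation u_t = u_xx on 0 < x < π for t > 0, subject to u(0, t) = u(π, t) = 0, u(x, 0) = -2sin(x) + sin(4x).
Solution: Separating variables: u = Σ c_n exp(-n²t) sin(nx). From u(x,0) = -2sin(x) + sin(4x): c_1=-2, c_4=1.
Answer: u(x, t) = -2exp(-t)sin(x) + exp(-16t)sin(4x)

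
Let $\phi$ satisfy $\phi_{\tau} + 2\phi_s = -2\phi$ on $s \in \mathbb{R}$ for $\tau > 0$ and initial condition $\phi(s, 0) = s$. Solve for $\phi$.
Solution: Substitute $\phi = e^{-2\tau}u$.
Then $\phi_{\tau} = e^{-2\tau}(u_{\tau} - 2u)$, $\phi_s = e^{-2\tau}u_s$; substituting and dividing by $e^{-2\tau}$, the lower-order terms cancel: $u_{\tau} + 2u_s = 0$ (standard advection equation).
Data for $u$: $u(s,0) = \phi(s,0) = s$.
By characteristics ($ds/d\tau = 2$), $u(s,\tau) = f(s - 2\tau)$ with $f = u( \cdot , 0)$.
So $u(s,\tau) = s - 2 \tau$, and $\phi(s,\tau) = e^{-2\tau}u(s,\tau)$.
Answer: $\phi(s, \tau) = -2 \tau e^{-2 \tau} + s e^{-2 \tau}$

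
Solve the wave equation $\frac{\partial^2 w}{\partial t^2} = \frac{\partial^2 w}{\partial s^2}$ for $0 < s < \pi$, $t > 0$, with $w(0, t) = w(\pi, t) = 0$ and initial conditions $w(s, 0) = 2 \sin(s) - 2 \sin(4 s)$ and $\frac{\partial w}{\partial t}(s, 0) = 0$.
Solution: Using separation of variables $w = X(s)T(t)$:
Eigenfunctions: $\sin(ns)$, $n = 1, 2, 3, \ldots$
General solution: $w(s, t) = \sum [A_n \cos(n t) + B_n \sin(n t)] \sin(ns)$
From $w(s,0) = 2 \sin(s) - 2 \sin(4 s)$: $A_1=2, A_4=-2$. From $w_t(s,0) = 0$: all $B_n = 0$.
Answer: $w(s, t) = 2 \sin(s) \cos(t) - 2 \sin(4 s) \cos(4 t)$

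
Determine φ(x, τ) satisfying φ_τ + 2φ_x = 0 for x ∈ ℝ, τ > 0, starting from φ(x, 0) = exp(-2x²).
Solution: By method of characteristics (waves move right with speed 2):
Along characteristics x - 2τ = const, φ is constant, so φ(x,τ) = f(x - 2τ) with f = φ(·, 0).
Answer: φ(x, τ) = exp(-2(x - 2τ)²)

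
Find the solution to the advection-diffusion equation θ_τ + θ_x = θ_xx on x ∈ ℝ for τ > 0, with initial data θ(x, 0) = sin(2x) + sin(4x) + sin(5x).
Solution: Moving frame: η = x - τ, σ = τ, θ = u(η,σ), so θ_τ = u_σ - u_η and θ_xx = u_ηη.
Hence θ_τ + θ_x = u_σ and the PDE becomes the heat equation u_σ = u_ηη on η ∈ ℝ.
Initial data: u(η,0) = θ(η,0) = sin(2η) + sin(4η) + sin(5η). Each mode sin(nη) decays as exp(-n²σ) on ℝ, so u(η,σ) = Σ c_n exp(-n²σ) sin(nη) with c_2=1, c_4=1, c_5=1: u(η,σ) = exp(-4σ)sin(2η) + exp(-16σ)sin(4η) + exp(-25σ)sin(5η).
Substituting back: θ(x,τ) = u(x - τ, τ).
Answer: θ(x, τ) = exp(-4τ)sin(2x - 2τ) + exp(-16τ)sin(4x - 4τ) + exp(-25τ)sin(5x - 5τ)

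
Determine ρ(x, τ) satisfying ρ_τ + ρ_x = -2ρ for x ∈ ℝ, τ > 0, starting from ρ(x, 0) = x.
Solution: Substitute ρ = exp(-2τ)u, i.e. u = exp(2τ)ρ.
By the product rule, ρ_τ = exp(-2τ)(u_τ - 2u), ρ_x = exp(-2τ)u_x.
Substituting into the PDE and dividing by exp(-2τ): u_τ - 2u + u_x = -2u.
The lower-order terms cancel, leaving the standard advection equation u_τ + u_x = 0.
Initial data for u: u(x,0) = ρ(x,0) = x.
Solve for u:
  By method of characteristics (waves move right with speed 1):
  Along characteristics x - τ = const, u is constant, so u(x,τ) = f(x - τ) with f = u(·, 0).
Hence u(x,τ) = x - τ.
Transform back: ρ(x,τ) = exp(-2τ)u(x,τ).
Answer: ρ(x, τ) = xexp(-2τ) - τexp(-2τ)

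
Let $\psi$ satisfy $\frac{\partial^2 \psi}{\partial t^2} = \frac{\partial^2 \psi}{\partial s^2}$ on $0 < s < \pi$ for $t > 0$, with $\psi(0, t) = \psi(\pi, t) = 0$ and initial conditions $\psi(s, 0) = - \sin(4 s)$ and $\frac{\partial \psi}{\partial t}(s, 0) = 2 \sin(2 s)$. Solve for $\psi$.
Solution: Separating variables: $\psi = \sum [A_n \cos(\omega_n t) + B_n \sin(\omega_n t)] \sin(ns)$, $\omega_n = n$. From ICs ($B_n$ = velocity coefficient / $\omega_n$): $A_4=-1, B_2=1$.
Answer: $\psi(s, t) = \sin(2 s) \sin(2 t) -  \sin(4 s) \cos(4 t)$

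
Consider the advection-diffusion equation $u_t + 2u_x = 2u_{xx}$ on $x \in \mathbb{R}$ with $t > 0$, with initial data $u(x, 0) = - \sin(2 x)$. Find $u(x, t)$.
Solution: Change to a moving frame: let $\eta = x - 2t$, $\sigma = t$ and write $u(x,t) = w(\eta,\sigma)$.
By the chain rule $u_t = w_{\sigma} - 2w_{\eta}$, $u_x = w_{\eta}$, $u_{xx} = w_{\eta\eta}$.
Then $u_t + 2u_x = w_{\sigma}$: the advection term cancels and the PDE becomes the heat equation $w_{\sigma} = 2w_{\eta\eta}$ on $\eta \in \mathbb{R}$.
Initial data: $w(\eta,0) = u(\eta,0) = - \sin(2 \eta)$.
On $\eta \in \mathbb{R}$ each mode satisfies $(\sin(n\eta))'' = -n^2 \sin(n\eta)$, so $e^{-2n^2\sigma} \sin(n\eta)$ solves the heat equation; by superposition $w(\eta,\sigma) = \sum c_n e^{-2n^2\sigma} \sin(n\eta)$.
Reading off the coefficients: $c_2=-1$, so $w(\eta,\sigma) = - e^{-8 \sigma} \sin(2 \eta)$.
Substituting back $\eta = x - 2t$, $\sigma = t$: $u(x,t) = w(x - 2t, t)$.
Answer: $u(x, t) = e^{-8 t} \sin(4 t - 2 x)$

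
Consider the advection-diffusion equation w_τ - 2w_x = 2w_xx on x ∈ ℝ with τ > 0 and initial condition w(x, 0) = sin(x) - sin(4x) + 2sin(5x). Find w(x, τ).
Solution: Moving frame: η = x + 2τ, σ = τ, w = u(η,σ), so w_τ = u_σ + 2u_η and w_xx = u_ηη.
Hence w_τ - 2w_x = u_σ and the PDE becomes the heat equation u_σ = 2u_ηη on η ∈ ℝ.
Initial data: u(η,0) = w(η,0) = sin(η) - sin(4η) + 2sin(5η). Each mode sin(nη) decays as exp(-2n²σ) on ℝ, so u(η,σ) = Σ c_n exp(-2n²σ) sin(nη) with c_1=1, c_4=-1, c_5=2: u(η,σ) = exp(-2σ)sin(η) - exp(-32σ)sin(4η) + 2exp(-50σ)sin(5η).
Substituting back: w(x,τ) = u(x + 2τ, τ).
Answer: w(x, τ) = exp(-2τ)sin(x + 2τ) - exp(-32τ)sin(4x + 8τ) + 2exp(-50τ)sin(5x + 10τ)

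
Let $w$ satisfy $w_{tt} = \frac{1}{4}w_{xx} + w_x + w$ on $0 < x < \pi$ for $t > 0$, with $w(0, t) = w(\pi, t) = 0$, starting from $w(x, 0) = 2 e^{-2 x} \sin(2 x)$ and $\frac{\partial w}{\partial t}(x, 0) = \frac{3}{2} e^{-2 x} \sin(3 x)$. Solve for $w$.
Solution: Substitute $w = e^{-2x}u$.
Then $w_x = e^{-2x}(u_x - 2u)$, $w_{xx} = e^{-2x}(u_{xx} - 4u_x + 4u)$, $w_{tt} = e^{-2x}u_{tt}$; substituting and dividing by $e^{-2x}$, the lower-order terms cancel: $u_{tt} = \frac{1}{4}u_{xx}$ (standard wave equation).
Data for $u$: $u(x,0) = e^{2x}w(x,0) = 2 \sin(2 x)$; $u_t(x,0) = e^{2x}w_t(x,0) = \frac{3}{2} \sin(3 x)$. The boundary conditions carry over: $u(0,t) = u(\pi,t) = 0$.
Separating variables: $u = \sum [A_n \cos(\omega_n t) + B_n \sin(\omega_n t)] \sin(nx)$, $\omega_n = n/2$. From ICs ($B_n$ = velocity coefficient / $\omega_n$): $A_2=2, B_3=1$.
So $u(x,t) = \sin(3 t/2) \sin(3 x) + 2 \sin(2 x) \cos(t)$, and $w(x,t) = e^{-2x}u(x,t)$.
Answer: $w(x, t) = e^{-2 x} \sin(3 t/2) \sin(3 x) + 2 e^{-2 x} \sin(2 x) \cos(t)$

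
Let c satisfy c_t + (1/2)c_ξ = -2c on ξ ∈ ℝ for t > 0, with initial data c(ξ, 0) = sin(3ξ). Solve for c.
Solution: Substitute c = exp(-2t)u, i.e. u = exp(2t)c.
By the product rule, c_t = exp(-2t)(u_t - 2u), c_ξ = exp(-2t)u_ξ.
Substituting into the PDE and dividing by exp(-2t): u_t - 2u + (1/2)u_ξ = -2u.
The lower-order terms cancel, leaving the standard advection equation u_t + (1/2)u_ξ = 0.
Initial data for u: u(ξ,0) = c(ξ,0) = sin(3ξ).
Solve for u:
  By method of characteristics (waves move right with speed 1/2):
  Along characteristics ξ - (1/2)t = const, u is constant, so u(ξ,t) = f(ξ - (1/2)t) with f = u(·, 0).
Hence u(ξ,t) = -sin(3t/2 - 3ξ).
Transform back: c(ξ,t) = exp(-2t)u(ξ,t).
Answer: c(ξ, t) = -exp(-2t)sin(3t/2 - 3ξ)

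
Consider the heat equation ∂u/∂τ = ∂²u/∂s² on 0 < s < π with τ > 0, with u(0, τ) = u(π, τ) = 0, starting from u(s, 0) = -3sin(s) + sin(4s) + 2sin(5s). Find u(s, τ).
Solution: Using separation of variables u = X(s)T(τ):
Eigenfunctions: sin(ns), n = 1, 2, 3, ...
General solution: u(s, τ) = Σ c_n sin(ns) exp(-n² τ)
Matching u(s,0) = -3sin(s) + sin(4s) + 2sin(5s) term by term: c_1=-3, c_4=1, c_5=2.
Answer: u(s, τ) = -3exp(-τ)sin(s) + exp(-16τ)sin(4s) + 2exp(-25τ)sin(5s)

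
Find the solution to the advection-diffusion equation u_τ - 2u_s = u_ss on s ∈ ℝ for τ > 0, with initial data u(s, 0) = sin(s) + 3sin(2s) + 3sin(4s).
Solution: Change to a moving frame: let η = s + 2τ, σ = τ and write u(s,τ) = w(η,σ).
By the chain rule u_τ = w_σ + 2w_η, u_s = w_η, u_ss = w_ηη.
Then u_τ - 2u_s = w_σ: the advection term cancels and the PDE becomes the heat equation w_σ = w_ηη on η ∈ ℝ.
Initial data: w(η,0) = u(η,0) = sin(η) + 3sin(2η) + 3sin(4η).
On η ∈ ℝ each mode satisfies (sin(nη))″ = -n² sin(nη), so exp(-n²σ) sin(nη) solves the heat equation; by superposition w(η,σ) = Σ c_n exp(-n²σ) sin(nη).
Reading off the coefficients: c_1=1, c_2=3, c_4=3, so w(η,σ) = exp(-σ)sin(η) + 3exp(-4σ)sin(2η) + 3exp(-16σ)sin(4η).
Substituting back η = s + 2τ, σ = τ: u(s,τ) = w(s + 2τ, τ).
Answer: u(s, τ) = exp(-τ)sin(s + 2τ) + 3exp(-4τ)sin(2s + 4τ) + 3exp(-16τ)sin(4s + 8τ)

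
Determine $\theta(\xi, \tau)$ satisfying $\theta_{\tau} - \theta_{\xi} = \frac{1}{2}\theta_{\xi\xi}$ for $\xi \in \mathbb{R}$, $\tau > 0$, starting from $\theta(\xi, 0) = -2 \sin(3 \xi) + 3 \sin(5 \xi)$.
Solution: Change to a moving frame: let $\eta = \xi + \tau$, $\sigma = \tau$ and write $\theta(\xi,\tau) = u(\eta,\sigma)$.
By the chain rule $\theta_{\tau} = u_{\sigma} + u_{\eta}$, $\theta_{\xi} = u_{\eta}$, $\theta_{\xi\xi} = u_{\eta\eta}$.
Then $\theta_{\tau} - \theta_{\xi} = u_{\sigma}$: the advection term cancels and the PDE becomes the heat equation $u_{\sigma} = \frac{1}{2}u_{\eta\eta}$ on $\eta \in \mathbb{R}$.
Initial data: $u(\eta,0) = \theta(\eta,0) = -2 \sin(3 \eta) + 3 \sin(5 \eta)$.
On $\eta \in \mathbb{R}$ each mode satisfies $(\sin(n\eta))'' = -n^2 \sin(n\eta)$, so $e^{-n^2\sigma/2} \sin(n\eta)$ solves the heat equation; by superposition $u(\eta,\sigma) = \sum c_n e^{-n^2\sigma/2} \sin(n\eta)$.
Reading off the coefficients: $c_3=-2, c_5=3$, so $u(\eta,\sigma) = -2 e^{-9 \sigma/2} \sin(3 \eta) + 3 e^{-25 \sigma/2} \sin(5 \eta)$.
Substituting back $\eta = \xi + \tau$, $\sigma = \tau$: $\theta(\xi,\tau) = u(\xi + \tau, \tau)$.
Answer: $\theta(\xi, \tau) = -2 e^{-9 \tau/2} \sin(3 \tau + 3 \xi) + 3 e^{-25 \tau/2} \sin(5 \tau + 5 \xi)$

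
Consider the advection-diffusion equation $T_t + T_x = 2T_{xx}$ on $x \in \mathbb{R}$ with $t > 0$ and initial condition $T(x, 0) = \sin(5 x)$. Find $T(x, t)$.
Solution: Moving frame: $\eta = x - t$, $\sigma = t$, $T = u(\eta,\sigma)$, so $T_t = u_{\sigma} - u_{\eta}$ and $T_{xx} = u_{\eta\eta}$.
Hence $T_t + T_x = u_{\sigma}$ and the PDE becomes the heat equation $u_{\sigma} = 2u_{\eta\eta}$ on $\eta \in \mathbb{R}$.
Initial data: $u(\eta,0) = T(\eta,0) = \sin(5 \eta)$. Each mode $\sin(n\eta)$ decays as $e^{-2n^2\sigma}$ on $\mathbb{R}$, so $u(\eta,\sigma) = \sum c_n e^{-2n^2\sigma} \sin(n\eta)$ with $c_5=1$: $u(\eta,\sigma) = e^{-50 \sigma} \sin(5 \eta)$.
Substituting back: $T(x,t) = u(x - t, t)$.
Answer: $T(x, t) = - e^{-50 t} \sin(5 t - 5 x)$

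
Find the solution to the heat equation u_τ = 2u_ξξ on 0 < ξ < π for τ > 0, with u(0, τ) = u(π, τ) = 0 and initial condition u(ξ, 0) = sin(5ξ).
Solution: Using separation of variables u = X(ξ)T(τ):
Eigenfunctions: sin(nξ), n = 1, 2, 3, ...
General solution: u(ξ, τ) = Σ c_n sin(nξ) exp(-2n² τ)
Matching u(ξ,0) = sin(5ξ) term by term: c_5=1.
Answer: u(ξ, τ) = exp(-50τ)sin(5ξ)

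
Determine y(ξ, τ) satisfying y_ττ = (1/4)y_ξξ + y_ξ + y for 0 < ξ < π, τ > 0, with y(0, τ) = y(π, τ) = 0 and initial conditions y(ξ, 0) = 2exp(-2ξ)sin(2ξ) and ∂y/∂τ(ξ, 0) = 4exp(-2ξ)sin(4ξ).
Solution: Substitute y = exp(-2ξ)u.
Then y_ξ = exp(-2ξ)(u_ξ - 2u), y_ξξ = exp(-2ξ)(u_ξξ - 4u_ξ + 4u), y_ττ = exp(-2ξ)u_ττ; substituting and dividing by exp(-2ξ), the lower-order terms cancel: u_ττ = (1/4)u_ξξ (standard wave equation).
Data for u: u(ξ,0) = exp(2ξ)y(ξ,0) = 2sin(2ξ); u_τ(ξ,0) = exp(2ξ)y_τ(ξ,0) = 4sin(4ξ). The boundary conditions carry over: u(0,τ) = u(π,τ) = 0.
Separating variables: u = Σ [A_n cos(ω_n τ) + B_n sin(ω_n τ)] sin(nξ), ω_n = n/2. From ICs (B_n = velocity coefficient / ω_n): A_2=2, B_4=2.
So u(ξ,τ) = 2sin(2ξ)cos(τ) + 2sin(4ξ)sin(2τ), and y(ξ,τ) = exp(-2ξ)u(ξ,τ).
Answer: y(ξ, τ) = 2exp(-2ξ)sin(2ξ)cos(τ) + 2exp(-2ξ)sin(4ξ)sin(2τ)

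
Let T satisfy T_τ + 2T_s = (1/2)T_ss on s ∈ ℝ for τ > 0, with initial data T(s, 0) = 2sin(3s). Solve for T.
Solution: Change to a moving frame: let η = s - 2τ, σ = τ and write T(s,τ) = u(η,σ).
By the chain rule T_τ = u_σ - 2u_η, T_s = u_η, T_ss = u_ηη.
Then T_τ + 2T_s = u_σ: the advection term cancels and the PDE becomes the heat equation u_σ = (1/2)u_ηη on η ∈ ℝ.
Initial data: u(η,0) = T(η,0) = 2sin(3η).
On η ∈ ℝ each mode satisfies (sin(nη))″ = -n² sin(nη), so exp(-n²σ/2) sin(nη) solves the heat equation; by superposition u(η,σ) = Σ c_n exp(-n²σ/2) sin(nη).
Reading off the coefficients: c_3=2, so u(η,σ) = 2exp(-9σ/2)sin(3η).
Substituting back η = s - 2τ, σ = τ: T(s,τ) = u(s - 2τ, τ).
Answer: T(s, τ) = 2exp(-9τ/2)sin(3s - 6τ)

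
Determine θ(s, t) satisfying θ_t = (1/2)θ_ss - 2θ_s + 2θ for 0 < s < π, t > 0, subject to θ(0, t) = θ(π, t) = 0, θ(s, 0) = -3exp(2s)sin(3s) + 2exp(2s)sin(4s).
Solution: Substitute θ = exp(2s)u.
Then θ_s = exp(2s)(u_s + 2u), θ_ss = exp(2s)(u_ss + 4u_s + 4u), θ_t = exp(2s)u_t; substituting and dividing by exp(2s), the lower-order terms cancel: u_t = (1/2)u_ss (standard heat equation).
Data for u: u(s,0) = exp(-2s)θ(s,0) = -3sin(3s) + 2sin(4s). The boundary conditions carry over: u(0,t) = u(π,t) = 0.
Separating variables: u = Σ c_n exp(-n²t/2) sin(ns). From u(s,0) = -3sin(3s) + 2sin(4s): c_3=-3, c_4=2.
So u(s,t) = 2exp(-8t)sin(4s) - 3exp(-9t/2)sin(3s), and θ(s,t) = exp(2s)u(s,t).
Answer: θ(s, t) = 2exp(2s)exp(-8t)sin(4s) - 3exp(2s)exp(-9t/2)sin(3s)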